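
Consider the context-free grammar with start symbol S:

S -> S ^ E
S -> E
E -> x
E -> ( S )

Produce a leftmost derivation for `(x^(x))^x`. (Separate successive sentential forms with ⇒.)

S ⇒ S^E ⇒ E^E ⇒ (S)^E ⇒ (S^E)^E ⇒ (E^E)^E ⇒ (x^E)^E ⇒ (x^(S))^E ⇒ (x^(E))^E ⇒ (x^(x))^E ⇒ (x^(x))^x

S ⇒ S^E   [S -> S ^ E]
S^E ⇒ E^E   [S -> E]
E^E ⇒ (S)^E   [E -> ( S )]
(S)^E ⇒ (S^E)^E   [S -> S ^ E]
(S^E)^E ⇒ (E^E)^E   [S -> E]
(E^E)^E ⇒ (x^E)^E   [E -> x]
(x^E)^E ⇒ (x^(S))^E   [E -> ( S )]
(x^(S))^E ⇒ (x^(E))^E   [S -> E]
(x^(E))^E ⇒ (x^(x))^E   [E -> x]
(x^(x))^E ⇒ (x^(x))^x   [E -> x]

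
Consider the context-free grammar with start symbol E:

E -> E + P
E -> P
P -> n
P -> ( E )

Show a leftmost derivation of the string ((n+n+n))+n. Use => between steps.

E=>E+P=>P+P=>(E)+P=>(P)+P=>((E))+P=>((E+P))+P=>((E+P+P))+P=>((P+P+P))+P=>((n+P+P))+P=>((n+n+P))+P=>((n+n+n))+P=>((n+n+n))+n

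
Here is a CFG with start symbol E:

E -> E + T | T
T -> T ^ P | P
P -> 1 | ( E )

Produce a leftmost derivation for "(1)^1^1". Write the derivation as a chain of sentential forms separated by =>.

E => T => T^P => T^P^P => P^P^P => (E)^P^P => (T)^P^P => (P)^P^P => (1)^P^P => (1)^1^P => (1)^1^1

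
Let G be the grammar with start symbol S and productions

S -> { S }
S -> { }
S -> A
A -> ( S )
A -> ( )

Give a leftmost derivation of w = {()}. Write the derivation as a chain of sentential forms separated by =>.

S=>{S}=>{A}=>{()}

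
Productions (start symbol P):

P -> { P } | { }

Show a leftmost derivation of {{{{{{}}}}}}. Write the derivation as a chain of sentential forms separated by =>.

P => {P}   [P -> { P }]
{P} => {{P}}   [P -> { P }]
{{P}} => {{{P}}}   [P -> { P }]
{{{P}}} => {{{{P}}}}   [P -> { P }]
{{{{P}}}} => {{{{{P}}}}}   [P -> { P }]
{{{{{P}}}}} => {{{{{{}}}}}}   [P -> { }]

P=>{P}=>{{P}}=>{{{P}}}=>{{{{P}}}}=>{{{{{P}}}}}=>{{{{{{}}}}}}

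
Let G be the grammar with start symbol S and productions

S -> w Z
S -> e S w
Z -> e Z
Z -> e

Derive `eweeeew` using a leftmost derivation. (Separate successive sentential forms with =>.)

S=>eSw=>ewZw=>eweZw=>eweeZw=>eweeeZw=>eweeeew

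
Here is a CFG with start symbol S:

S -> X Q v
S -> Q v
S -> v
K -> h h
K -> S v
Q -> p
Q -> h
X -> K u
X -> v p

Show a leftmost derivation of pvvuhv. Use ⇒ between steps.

S ⇒ XQv   [S -> X Q v]
XQv ⇒ KuQv   [X -> K u]
KuQv ⇒ SvuQv   [K -> S v]
SvuQv ⇒ QvvuQv   [S -> Q v]
QvvuQv ⇒ pvvuQv   [Q -> p]
pvvuQv ⇒ pvvuhv   [Q -> h]

S ⇒ XQv ⇒ KuQv ⇒ SvuQv ⇒ QvvuQv ⇒ pvvuQv ⇒ pvvuhv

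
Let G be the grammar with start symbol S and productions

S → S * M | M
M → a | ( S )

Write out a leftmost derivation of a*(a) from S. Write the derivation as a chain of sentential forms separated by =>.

S=>S*M=>M*M=>a*M=>a*(S)=>a*(M)=>a*(a)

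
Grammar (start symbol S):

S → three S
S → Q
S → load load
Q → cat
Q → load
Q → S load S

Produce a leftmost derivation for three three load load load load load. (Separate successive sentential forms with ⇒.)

S ⇒ three S   [S → three S]
three S ⇒ three three S   [S → three S]
three three S ⇒ three three Q   [S → Q]
three three Q ⇒ three three S load S   [Q → S load S]
three three S load S ⇒ three three load load load S   [S → load load]
three three load load load S ⇒ three three load load load load load   [S → load load]

S ⇒ three S ⇒ three three S ⇒ three three Q ⇒ three three S load S ⇒ three three load load load S ⇒ three three load load load load load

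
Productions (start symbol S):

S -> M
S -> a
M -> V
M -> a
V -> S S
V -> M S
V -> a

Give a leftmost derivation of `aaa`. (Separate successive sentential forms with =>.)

S => M => V => MS => VS => MSS => VSS => aSS => aaS => aaa

S => M   [S -> M]
M => V   [M -> V]
V => MS   [V -> M S]
MS => VS   [M -> V]
VS => MSS   [V -> M S]
MSS => VSS   [M -> V]
VSS => aSS   [V -> a]
aSS => aaS   [S -> a]
aaS => aaa   [S -> a]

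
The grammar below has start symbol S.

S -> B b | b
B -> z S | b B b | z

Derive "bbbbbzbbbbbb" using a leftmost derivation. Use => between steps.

S => Bb => bBbb => bbBbbb => bbbBbbbb => bbbbBbbbbb => bbbbbBbbbbbb => bbbbbzbbbbbb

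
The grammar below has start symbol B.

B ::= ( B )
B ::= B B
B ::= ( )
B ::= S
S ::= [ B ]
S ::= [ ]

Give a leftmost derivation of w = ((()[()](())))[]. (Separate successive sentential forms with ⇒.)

B⇒BB⇒(B)B⇒((B))B⇒((BB))B⇒((BBB))B⇒((()BB))B⇒((()SB))B⇒((()[B]B))B⇒((()[()]B))B⇒((()[()](B)))B⇒((()[()](())))B⇒((()[()](())))S⇒((()[()](())))[]

B ⇒ BB   [B ::= B B]
BB ⇒ (B)B   [B ::= ( B )]
(B)B ⇒ ((B))B   [B ::= ( B )]
((B))B ⇒ ((BB))B   [B ::= B B]
((BB))B ⇒ ((BBB))B   [B ::= B B]
((BBB))B ⇒ ((()BB))B   [B ::= ( )]
((()BB))B ⇒ ((()SB))B   [B ::= S]
((()SB))B ⇒ ((()[B]B))B   [S ::= [ B ]]
((()[B]B))B ⇒ ((()[()]B))B   [B ::= ( )]
((()[()]B))B ⇒ ((()[()](B)))B   [B ::= ( B )]
((()[()](B)))B ⇒ ((()[()](())))B   [B ::= ( )]
((()[()](())))B ⇒ ((()[()](())))S   [B ::= S]
((()[()](())))S ⇒ ((()[()](())))[]   [S ::= [ ]]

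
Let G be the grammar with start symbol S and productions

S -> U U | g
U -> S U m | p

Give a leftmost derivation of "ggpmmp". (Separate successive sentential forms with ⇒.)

S⇒UU⇒SUmU⇒gUmU⇒gSUmmU⇒ggUmmU⇒ggpmmU⇒ggpmmp

S ⇒ UU   [S -> U U]
UU ⇒ SUmU   [U -> S U m]
SUmU ⇒ gUmU   [S -> g]
gUmU ⇒ gSUmmU   [U -> S U m]
gSUmmU ⇒ ggUmmU   [S -> g]
ggUmmU ⇒ ggpmmU   [U -> p]
ggpmmU ⇒ ggpmmp   [U -> p]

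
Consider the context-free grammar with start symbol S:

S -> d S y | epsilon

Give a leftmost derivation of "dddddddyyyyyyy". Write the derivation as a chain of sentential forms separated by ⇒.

S ⇒ dSy   [S -> d S y]
dSy ⇒ ddSyy   [S -> d S y]
ddSyy ⇒ dddSyyy   [S -> d S y]
dddSyyy ⇒ ddddSyyyy   [S -> d S y]
ddddSyyyy ⇒ dddddSyyyyy   [S -> d S y]
dddddSyyyyy ⇒ ddddddSyyyyyy   [S -> d S y]
ddddddSyyyyyy ⇒ dddddddSyyyyyyy   [S -> d S y]
dddddddSyyyyyyy ⇒ dddddddyyyyyyy   [S -> epsilon]

S ⇒ dSy ⇒ ddSyy ⇒ dddSyyy ⇒ ddddSyyyy ⇒ dddddSyyyyy ⇒ ddddddSyyyyyy ⇒ dddddddSyyyyyyy ⇒ dddddddyyyyyyy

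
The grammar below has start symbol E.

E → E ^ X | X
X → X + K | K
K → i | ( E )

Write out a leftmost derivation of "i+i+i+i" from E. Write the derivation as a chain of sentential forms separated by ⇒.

E ⇒ X ⇒ X+K ⇒ X+K+K ⇒ X+K+K+K ⇒ K+K+K+K ⇒ i+K+K+K ⇒ i+i+K+K ⇒ i+i+i+K ⇒ i+i+i+i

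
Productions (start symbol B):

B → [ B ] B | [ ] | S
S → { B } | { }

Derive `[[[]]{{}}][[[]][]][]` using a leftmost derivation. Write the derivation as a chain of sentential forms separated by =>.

B => [B]B   [B → [ B ] B]
[B]B => [[B]B]B   [B → [ B ] B]
[[B]B]B => [[[]]B]B   [B → [ ]]
[[[]]B]B => [[[]]S]B   [B → S]
[[[]]S]B => [[[]]{B}]B   [S → { B }]
[[[]]{B}]B => [[[]]{S}]B   [B → S]
[[[]]{S}]B => [[[]]{{}}]B   [S → { }]
[[[]]{{}}]B => [[[]]{{}}][B]B   [B → [ B ] B]
[[[]]{{}}][B]B => [[[]]{{}}][[B]B]B   [B → [ B ] B]
[[[]]{{}}][[B]B]B => [[[]]{{}}][[[]]B]B   [B → [ ]]
[[[]]{{}}][[[]]B]B => [[[]]{{}}][[[]][]]B   [B → [ ]]
[[[]]{{}}][[[]][]]B => [[[]]{{}}][[[]][]][]   [B → [ ]]

B => [B]B => [[B]B]B => [[[]]B]B => [[[]]S]B => [[[]]{B}]B => [[[]]{S}]B => [[[]]{{}}]B => [[[]]{{}}][B]B => [[[]]{{}}][[B]B]B => [[[]]{{}}][[[]]B]B => [[[]]{{}}][[[]][]]B => [[[]]{{}}][[[]][]][]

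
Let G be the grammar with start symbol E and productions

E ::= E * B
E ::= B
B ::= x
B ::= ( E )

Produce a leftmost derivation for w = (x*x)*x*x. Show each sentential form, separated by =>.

E => E*B => E*B*B => B*B*B => (E)*B*B => (E*B)*B*B => (B*B)*B*B => (x*B)*B*B => (x*x)*B*B => (x*x)*x*B => (x*x)*x*x

E => E*B   [E ::= E * B]
E*B => E*B*B   [E ::= E * B]
E*B*B => B*B*B   [E ::= B]
B*B*B => (E)*B*B   [B ::= ( E )]
(E)*B*B => (E*B)*B*B   [E ::= E * B]
(E*B)*B*B => (B*B)*B*B   [E ::= B]
(B*B)*B*B => (x*B)*B*B   [B ::= x]
(x*B)*B*B => (x*x)*B*B   [B ::= x]
(x*x)*B*B => (x*x)*x*B   [B ::= x]
(x*x)*x*B => (x*x)*x*x   [B ::= x]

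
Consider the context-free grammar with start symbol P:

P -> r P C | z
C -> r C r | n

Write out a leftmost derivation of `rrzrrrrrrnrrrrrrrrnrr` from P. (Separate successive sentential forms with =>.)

P=>rPC=>rrPCC=>rrzCC=>rrzrCrC=>rrzrrCrrC=>rrzrrrCrrrC=>rrzrrrrCrrrrC=>rrzrrrrrCrrrrrC=>rrzrrrrrrCrrrrrrC=>rrzrrrrrrnrrrrrrC=>rrzrrrrrrnrrrrrrrCr=>rrzrrrrrrnrrrrrrrrCrr=>rrzrrrrrrnrrrrrrrrnrr

P => rPC   [P -> r P C]
rPC => rrPCC   [P -> r P C]
rrPCC => rrzCC   [P -> z]
rrzCC => rrzrCrC   [C -> r C r]
rrzrCrC => rrzrrCrrC   [C -> r C r]
rrzrrCrrC => rrzrrrCrrrC   [C -> r C r]
rrzrrrCrrrC => rrzrrrrCrrrrC   [C -> r C r]
rrzrrrrCrrrrC => rrzrrrrrCrrrrrC   [C -> r C r]
rrzrrrrrCrrrrrC => rrzrrrrrrCrrrrrrC   [C -> r C r]
rrzrrrrrrCrrrrrrC => rrzrrrrrrnrrrrrrC   [C -> n]
rrzrrrrrrnrrrrrrC => rrzrrrrrrnrrrrrrrCr   [C -> r C r]
rrzrrrrrrnrrrrrrrCr => rrzrrrrrrnrrrrrrrrCrr   [C -> r C r]
rrzrrrrrrnrrrrrrrrCrr => rrzrrrrrrnrrrrrrrrnrr   [C -> n]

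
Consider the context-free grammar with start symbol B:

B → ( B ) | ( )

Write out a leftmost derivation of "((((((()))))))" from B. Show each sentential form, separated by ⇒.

B ⇒ (B)   [B → ( B )]
(B) ⇒ ((B))   [B → ( B )]
((B)) ⇒ (((B)))   [B → ( B )]
(((B))) ⇒ ((((B))))   [B → ( B )]
((((B)))) ⇒ (((((B)))))   [B → ( B )]
(((((B))))) ⇒ ((((((B))))))   [B → ( B )]
((((((B)))))) ⇒ ((((((()))))))   [B → ( )]

B ⇒ (B) ⇒ ((B)) ⇒ (((B))) ⇒ ((((B)))) ⇒ (((((B))))) ⇒ ((((((B)))))) ⇒ ((((((()))))))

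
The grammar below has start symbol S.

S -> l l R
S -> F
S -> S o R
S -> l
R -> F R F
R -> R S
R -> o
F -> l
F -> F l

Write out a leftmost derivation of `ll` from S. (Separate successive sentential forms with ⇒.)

S ⇒ F   [S -> F]
F ⇒ Fl   [F -> F l]
Fl ⇒ ll   [F -> l]

S⇒F⇒Fl⇒ll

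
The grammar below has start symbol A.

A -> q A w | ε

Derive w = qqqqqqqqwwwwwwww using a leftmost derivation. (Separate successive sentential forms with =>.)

A => qAw => qqAww => qqqAwww => qqqqAwwww => qqqqqAwwwww => qqqqqqAwwwwww => qqqqqqqAwwwwwww => qqqqqqqqAwwwwwwww => qqqqqqqqwwwwwwww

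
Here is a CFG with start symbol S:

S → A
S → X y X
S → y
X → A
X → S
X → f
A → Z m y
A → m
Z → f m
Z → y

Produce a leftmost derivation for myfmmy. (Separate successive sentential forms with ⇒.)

S ⇒ XyX   [S → X y X]
XyX ⇒ AyX   [X → A]
AyX ⇒ myX   [A → m]
myX ⇒ myA   [X → A]
myA ⇒ myZmy   [A → Z m y]
myZmy ⇒ myfmmy   [Z → f m]

S⇒XyX⇒AyX⇒myX⇒myA⇒myZmy⇒myfmmy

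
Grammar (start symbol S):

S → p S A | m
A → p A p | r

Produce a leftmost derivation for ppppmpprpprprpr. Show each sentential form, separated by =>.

S => pSA => ppSAA => pppSAAA => ppppSAAAA => ppppmAAAA => ppppmpApAAA => ppppmppAppAAA => ppppmpprppAAA => ppppmpprpprAA => ppppmpprpprpApA => ppppmpprpprprpA => ppppmpprpprprpr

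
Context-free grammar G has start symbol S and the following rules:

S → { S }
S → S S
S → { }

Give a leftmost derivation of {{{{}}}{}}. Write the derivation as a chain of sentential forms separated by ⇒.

S ⇒ {S} ⇒ {SS} ⇒ {{S}S} ⇒ {{{S}}S} ⇒ {{{{}}}S} ⇒ {{{{}}}{}}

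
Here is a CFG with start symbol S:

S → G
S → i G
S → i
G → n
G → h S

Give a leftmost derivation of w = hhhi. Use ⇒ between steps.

S ⇒ G   [S → G]
G ⇒ hS   [G → h S]
hS ⇒ hG   [S → G]
hG ⇒ hhS   [G → h S]
hhS ⇒ hhG   [S → G]
hhG ⇒ hhhS   [G → h S]
hhhS ⇒ hhhi   [S → i]

S⇒G⇒hS⇒hG⇒hhS⇒hhG⇒hhhS⇒hhhi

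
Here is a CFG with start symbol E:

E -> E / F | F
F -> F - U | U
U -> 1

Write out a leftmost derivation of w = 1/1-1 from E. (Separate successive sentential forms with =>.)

E => E/F => F/F => U/F => 1/F => 1/F-U => 1/U-U => 1/1-U => 1/1-1

E => E/F   [E -> E / F]
E/F => F/F   [E -> F]
F/F => U/F   [F -> U]
U/F => 1/F   [U -> 1]
1/F => 1/F-U   [F -> F - U]
1/F-U => 1/U-U   [F -> U]
1/U-U => 1/1-U   [U -> 1]
1/1-U => 1/1-1   [U -> 1]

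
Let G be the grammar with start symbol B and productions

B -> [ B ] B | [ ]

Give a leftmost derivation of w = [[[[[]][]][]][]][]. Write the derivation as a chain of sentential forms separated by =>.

B => [B]B   [B -> [ B ] B]
[B]B => [[B]B]B   [B -> [ B ] B]
[[B]B]B => [[[B]B]B]B   [B -> [ B ] B]
[[[B]B]B]B => [[[[B]B]B]B]B   [B -> [ B ] B]
[[[[B]B]B]B]B => [[[[[]]B]B]B]B   [B -> [ ]]
[[[[[]]B]B]B]B => [[[[[]][]]B]B]B   [B -> [ ]]
[[[[[]][]]B]B]B => [[[[[]][]][]]B]B   [B -> [ ]]
[[[[[]][]][]]B]B => [[[[[]][]][]][]]B   [B -> [ ]]
[[[[[]][]][]][]]B => [[[[[]][]][]][]][]   [B -> [ ]]

B => [B]B => [[B]B]B => [[[B]B]B]B => [[[[B]B]B]B]B => [[[[[]]B]B]B]B => [[[[[]][]]B]B]B => [[[[[]][]][]]B]B => [[[[[]][]][]][]]B => [[[[[]][]][]][]][]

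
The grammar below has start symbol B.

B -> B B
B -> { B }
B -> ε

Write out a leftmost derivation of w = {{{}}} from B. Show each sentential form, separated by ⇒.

B⇒{B}⇒{BB}⇒{{B}B}⇒{{BB}B}⇒{{BBB}B}⇒{{{B}BB}B}⇒{{{}BB}B}⇒{{{}B}B}⇒{{{}}B}⇒{{{}}}

B ⇒ {B}   [B -> { B }]
{B} ⇒ {BB}   [B -> B B]
{BB} ⇒ {{B}B}   [B -> { B }]
{{B}B} ⇒ {{BB}B}   [B -> B B]
{{BB}B} ⇒ {{BBB}B}   [B -> B B]
{{BBB}B} ⇒ {{{B}BB}B}   [B -> { B }]
{{{B}BB}B} ⇒ {{{}BB}B}   [B -> ε]
{{{}BB}B} ⇒ {{{}B}B}   [B -> ε]
{{{}B}B} ⇒ {{{}}B}   [B -> ε]
{{{}}B} ⇒ {{{}}}   [B -> ε]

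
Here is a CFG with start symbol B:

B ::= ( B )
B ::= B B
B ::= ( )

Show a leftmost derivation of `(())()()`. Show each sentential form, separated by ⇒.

B ⇒ BB ⇒ BBB ⇒ (B)BB ⇒ (())BB ⇒ (())()B ⇒ (())()()

B ⇒ BB   [B ::= B B]
BB ⇒ BBB   [B ::= B B]
BBB ⇒ (B)BB   [B ::= ( B )]
(B)BB ⇒ (())BB   [B ::= ( )]
(())BB ⇒ (())()B   [B ::= ( )]
(())()B ⇒ (())()()   [B ::= ( )]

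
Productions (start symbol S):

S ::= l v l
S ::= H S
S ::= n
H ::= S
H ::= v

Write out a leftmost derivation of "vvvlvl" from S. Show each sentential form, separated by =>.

S => HS => vS => vHS => vvS => vvHS => vvvS => vvvlvl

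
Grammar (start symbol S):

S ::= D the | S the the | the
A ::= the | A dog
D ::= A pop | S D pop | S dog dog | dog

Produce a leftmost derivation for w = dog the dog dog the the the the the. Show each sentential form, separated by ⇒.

S ⇒ S the the   [S ::= S the the]
S the the ⇒ S the the the the   [S ::= S the the]
S the the the the ⇒ D the the the the the   [S ::= D the]
D the the the the the ⇒ S dog dog the the the the the   [D ::= S dog dog]
S dog dog the the the the the ⇒ D the dog dog the the the the the   [S ::= D the]
D the dog dog the the the the the ⇒ dog the dog dog the the the the the   [D ::= dog]

S ⇒ S the the ⇒ S the the the the ⇒ D the the the the the ⇒ S dog dog the the the the the ⇒ D the dog dog the the the the the ⇒ dog the dog dog the the the the the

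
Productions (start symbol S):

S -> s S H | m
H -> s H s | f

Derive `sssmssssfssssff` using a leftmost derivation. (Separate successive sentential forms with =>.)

S => sSH => ssSHH => sssSHHH => sssmHHH => sssmsHsHH => sssmssHssHH => sssmsssHsssHH => sssmssssHssssHH => sssmssssfssssHH => sssmssssfssssfH => sssmssssfssssff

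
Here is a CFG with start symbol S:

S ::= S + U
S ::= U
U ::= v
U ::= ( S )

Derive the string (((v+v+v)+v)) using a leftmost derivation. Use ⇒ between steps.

S ⇒ U   [S ::= U]
U ⇒ (S)   [U ::= ( S )]
(S) ⇒ (U)   [S ::= U]
(U) ⇒ ((S))   [U ::= ( S )]
((S)) ⇒ ((S+U))   [S ::= S + U]
((S+U)) ⇒ ((U+U))   [S ::= U]
((U+U)) ⇒ (((S)+U))   [U ::= ( S )]
(((S)+U)) ⇒ (((S+U)+U))   [S ::= S + U]
(((S+U)+U)) ⇒ (((S+U+U)+U))   [S ::= S + U]
(((S+U+U)+U)) ⇒ (((U+U+U)+U))   [S ::= U]
(((U+U+U)+U)) ⇒ (((v+U+U)+U))   [U ::= v]
(((v+U+U)+U)) ⇒ (((v+v+U)+U))   [U ::= v]
(((v+v+U)+U)) ⇒ (((v+v+v)+U))   [U ::= v]
(((v+v+v)+U)) ⇒ (((v+v+v)+v))   [U ::= v]

S⇒U⇒(S)⇒(U)⇒((S))⇒((S+U))⇒((U+U))⇒(((S)+U))⇒(((S+U)+U))⇒(((S+U+U)+U))⇒(((U+U+U)+U))⇒(((v+U+U)+U))⇒(((v+v+U)+U))⇒(((v+v+v)+U))⇒(((v+v+v)+v))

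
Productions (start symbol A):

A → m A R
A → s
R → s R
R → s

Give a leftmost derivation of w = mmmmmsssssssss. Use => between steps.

A => mAR   [A → m A R]
mAR => mmARR   [A → m A R]
mmARR => mmmARRR   [A → m A R]
mmmARRR => mmmmARRRR   [A → m A R]
mmmmARRRR => mmmmmARRRRR   [A → m A R]
mmmmmARRRRR => mmmmmsRRRRR   [A → s]
mmmmmsRRRRR => mmmmmssRRRRR   [R → s R]
mmmmmssRRRRR => mmmmmsssRRRRR   [R → s R]
mmmmmsssRRRRR => mmmmmssssRRRRR   [R → s R]
mmmmmssssRRRRR => mmmmmsssssRRRR   [R → s]
mmmmmsssssRRRR => mmmmmssssssRRR   [R → s]
mmmmmssssssRRR => mmmmmsssssssRR   [R → s]
mmmmmsssssssRR => mmmmmssssssssR   [R → s]
mmmmmssssssssR => mmmmmsssssssss   [R → s]

A => mAR => mmARR => mmmARRR => mmmmARRRR => mmmmmARRRRR => mmmmmsRRRRR => mmmmmssRRRRR => mmmmmsssRRRRR => mmmmmssssRRRRR => mmmmmsssssRRRR => mmmmmssssssRRR => mmmmmsssssssRR => mmmmmssssssssR => mmmmmsssssssss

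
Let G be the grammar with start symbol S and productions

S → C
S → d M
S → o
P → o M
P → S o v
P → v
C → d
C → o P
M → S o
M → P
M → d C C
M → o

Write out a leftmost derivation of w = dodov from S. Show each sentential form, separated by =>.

S => dM => dP => doM => doP => doSov => doCov => dodov

S => dM   [S → d M]
dM => dP   [M → P]
dP => doM   [P → o M]
doM => doP   [M → P]
doP => doSov   [P → S o v]
doSov => doCov   [S → C]
doCov => dodov   [C → d]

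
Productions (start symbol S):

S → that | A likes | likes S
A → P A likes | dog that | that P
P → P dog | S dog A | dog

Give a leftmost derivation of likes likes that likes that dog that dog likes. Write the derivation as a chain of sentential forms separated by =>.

S => likes S => likes likes S => likes likes A likes => likes likes that P likes => likes likes that S dog A likes => likes likes that likes S dog A likes => likes likes that likes that dog A likes => likes likes that likes that dog that P likes => likes likes that likes that dog that dog likes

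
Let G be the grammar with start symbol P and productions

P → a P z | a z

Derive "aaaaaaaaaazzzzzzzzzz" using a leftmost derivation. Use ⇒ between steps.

P ⇒ aPz ⇒ aaPzz ⇒ aaaPzzz ⇒ aaaaPzzzz ⇒ aaaaaPzzzzz ⇒ aaaaaaPzzzzzz ⇒ aaaaaaaPzzzzzzz ⇒ aaaaaaaaPzzzzzzzz ⇒ aaaaaaaaaPzzzzzzzzz ⇒ aaaaaaaaaazzzzzzzzzz

P ⇒ aPz   [P → a P z]
aPz ⇒ aaPzz   [P → a P z]
aaPzz ⇒ aaaPzzz   [P → a P z]
aaaPzzz ⇒ aaaaPzzzz   [P → a P z]
aaaaPzzzz ⇒ aaaaaPzzzzz   [P → a P z]
aaaaaPzzzzz ⇒ aaaaaaPzzzzzz   [P → a P z]
aaaaaaPzzzzzz ⇒ aaaaaaaPzzzzzzz   [P → a P z]
aaaaaaaPzzzzzzz ⇒ aaaaaaaaPzzzzzzzz   [P → a P z]
aaaaaaaaPzzzzzzzz ⇒ aaaaaaaaaPzzzzzzzzz   [P → a P z]
aaaaaaaaaPzzzzzzzzz ⇒ aaaaaaaaaazzzzzzzzzz   [P → a z]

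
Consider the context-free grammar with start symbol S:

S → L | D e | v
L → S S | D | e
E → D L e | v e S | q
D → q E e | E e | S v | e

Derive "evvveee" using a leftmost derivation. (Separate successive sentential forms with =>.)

S => De => Eee => DLeee => SvLeee => LvLeee => DvLeee => evLeee => evDeee => evSveee => evvveee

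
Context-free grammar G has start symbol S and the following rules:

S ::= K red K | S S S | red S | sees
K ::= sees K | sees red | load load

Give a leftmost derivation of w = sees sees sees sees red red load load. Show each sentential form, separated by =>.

S => K red K   [S ::= K red K]
K red K => sees K red K   [K ::= sees K]
sees K red K => sees sees K red K   [K ::= sees K]
sees sees K red K => sees sees sees K red K   [K ::= sees K]
sees sees sees K red K => sees sees sees sees red red K   [K ::= sees red]
sees sees sees sees red red K => sees sees sees sees red red load load   [K ::= load load]

S => K red K => sees K red K => sees sees K red K => sees sees sees K red K => sees sees sees sees red red K => sees sees sees sees red red load load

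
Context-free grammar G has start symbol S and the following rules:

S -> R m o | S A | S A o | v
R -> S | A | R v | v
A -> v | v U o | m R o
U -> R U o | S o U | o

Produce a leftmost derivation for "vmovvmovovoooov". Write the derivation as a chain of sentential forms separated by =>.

S => SA   [S -> S A]
SA => SAoA   [S -> S A o]
SAoA => RmoAoA   [S -> R m o]
RmoAoA => vmoAoA   [R -> v]
vmoAoA => vmovUooA   [A -> v U o]
vmovUooA => vmovSoUooA   [U -> S o U]
vmovSoUooA => vmovSAoUooA   [S -> S A]
vmovSAoUooA => vmovSAoAoUooA   [S -> S A o]
vmovSAoAoUooA => vmovRmoAoAoUooA   [S -> R m o]
vmovRmoAoAoUooA => vmovvmoAoAoUooA   [R -> v]
vmovvmoAoAoUooA => vmovvmovoAoUooA   [A -> v]
vmovvmovoAoUooA => vmovvmovovoUooA   [A -> v]
vmovvmovovoUooA => vmovvmovovooooA   [U -> o]
vmovvmovovooooA => vmovvmovovoooov   [A -> v]

S=>SA=>SAoA=>RmoAoA=>vmoAoA=>vmovUooA=>vmovSoUooA=>vmovSAoUooA=>vmovSAoAoUooA=>vmovRmoAoAoUooA=>vmovvmoAoAoUooA=>vmovvmovoAoUooA=>vmovvmovovoUooA=>vmovvmovovooooA=>vmovvmovovoooov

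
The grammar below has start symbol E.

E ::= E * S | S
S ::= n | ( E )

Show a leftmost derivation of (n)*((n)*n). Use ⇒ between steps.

E⇒E*S⇒S*S⇒(E)*S⇒(S)*S⇒(n)*S⇒(n)*(E)⇒(n)*(E*S)⇒(n)*(S*S)⇒(n)*((E)*S)⇒(n)*((S)*S)⇒(n)*((n)*S)⇒(n)*((n)*n)

E ⇒ E*S   [E ::= E * S]
E*S ⇒ S*S   [E ::= S]
S*S ⇒ (E)*S   [S ::= ( E )]
(E)*S ⇒ (S)*S   [E ::= S]
(S)*S ⇒ (n)*S   [S ::= n]
(n)*S ⇒ (n)*(E)   [S ::= ( E )]
(n)*(E) ⇒ (n)*(E*S)   [E ::= E * S]
(n)*(E*S) ⇒ (n)*(S*S)   [E ::= S]
(n)*(S*S) ⇒ (n)*((E)*S)   [S ::= ( E )]
(n)*((E)*S) ⇒ (n)*((S)*S)   [E ::= S]
(n)*((S)*S) ⇒ (n)*((n)*S)   [S ::= n]
(n)*((n)*S) ⇒ (n)*((n)*n)   [S ::= n]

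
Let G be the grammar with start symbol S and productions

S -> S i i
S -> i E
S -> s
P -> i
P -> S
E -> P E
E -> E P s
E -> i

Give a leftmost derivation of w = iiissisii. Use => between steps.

S => Sii   [S -> S i i]
Sii => iEii   [S -> i E]
iEii => iPEii   [E -> P E]
iPEii => iiEii   [P -> i]
iiEii => iiEPsii   [E -> E P s]
iiEPsii => iiEPsPsii   [E -> E P s]
iiEPsPsii => iiiPsPsii   [E -> i]
iiiPsPsii => iiiSsPsii   [P -> S]
iiiSsPsii => iiissPsii   [S -> s]
iiissPsii => iiissisii   [P -> i]

S => Sii => iEii => iPEii => iiEii => iiEPsii => iiEPsPsii => iiiPsPsii => iiiSsPsii => iiissPsii => iiissisii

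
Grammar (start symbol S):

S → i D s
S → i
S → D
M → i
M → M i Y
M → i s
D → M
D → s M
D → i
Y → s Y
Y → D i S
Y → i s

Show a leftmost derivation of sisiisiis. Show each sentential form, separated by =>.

S => D => sM => sMiY => sMiYiY => sisiYiY => sisiisiY => sisiisiis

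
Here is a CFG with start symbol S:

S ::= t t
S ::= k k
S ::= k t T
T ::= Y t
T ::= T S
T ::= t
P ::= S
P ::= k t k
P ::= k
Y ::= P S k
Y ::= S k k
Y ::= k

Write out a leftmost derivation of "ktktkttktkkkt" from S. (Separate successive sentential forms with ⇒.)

S ⇒ ktT   [S ::= k t T]
ktT ⇒ ktYt   [T ::= Y t]
ktYt ⇒ ktPSkt   [Y ::= P S k]
ktPSkt ⇒ ktSSkt   [P ::= S]
ktSSkt ⇒ ktktTSkt   [S ::= k t T]
ktktTSkt ⇒ ktktYtSkt   [T ::= Y t]
ktktYtSkt ⇒ ktktPSktSkt   [Y ::= P S k]
ktktPSktSkt ⇒ ktktkSktSkt   [P ::= k]
ktktkSktSkt ⇒ ktktkttktSkt   [S ::= t t]
ktktkttktSkt ⇒ ktktkttktkkkt   [S ::= k k]

S⇒ktT⇒ktYt⇒ktPSkt⇒ktSSkt⇒ktktTSkt⇒ktktYtSkt⇒ktktPSktSkt⇒ktktkSktSkt⇒ktktkttktSkt⇒ktktkttktkkkt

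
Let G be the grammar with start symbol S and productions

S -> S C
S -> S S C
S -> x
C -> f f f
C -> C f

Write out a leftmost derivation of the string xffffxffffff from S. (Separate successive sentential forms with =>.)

S=>SC=>SSCC=>SCSCC=>xCSCC=>xCfSCC=>xffffSCC=>xffffxCC=>xffffxfffC=>xffffxffffff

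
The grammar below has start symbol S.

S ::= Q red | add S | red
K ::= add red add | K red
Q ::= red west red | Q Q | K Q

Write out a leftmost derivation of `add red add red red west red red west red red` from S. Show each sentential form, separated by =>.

S => Q red => Q Q red => K Q Q red => K red Q Q red => add red add red Q Q red => add red add red red west red Q red => add red add red red west red red west red red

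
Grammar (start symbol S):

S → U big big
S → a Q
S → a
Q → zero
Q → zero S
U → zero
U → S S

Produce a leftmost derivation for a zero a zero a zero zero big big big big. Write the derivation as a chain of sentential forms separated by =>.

S => U big big   [S → U big big]
U big big => S S big big   [U → S S]
S S big big => a Q S big big   [S → a Q]
a Q S big big => a zero S S big big   [Q → zero S]
a zero S S big big => a zero a Q S big big   [S → a Q]
a zero a Q S big big => a zero a zero S S big big   [Q → zero S]
a zero a zero S S big big => a zero a zero a Q S big big   [S → a Q]
a zero a zero a Q S big big => a zero a zero a zero S big big   [Q → zero]
a zero a zero a zero S big big => a zero a zero a zero U big big big big   [S → U big big]
a zero a zero a zero U big big big big => a zero a zero a zero zero big big big big   [U → zero]

S => U big big => S S big big => a Q S big big => a zero S S big big => a zero a Q S big big => a zero a zero S S big big => a zero a zero a Q S big big => a zero a zero a zero S big big => a zero a zero a zero U big big big big => a zero a zero a zero zero big big big big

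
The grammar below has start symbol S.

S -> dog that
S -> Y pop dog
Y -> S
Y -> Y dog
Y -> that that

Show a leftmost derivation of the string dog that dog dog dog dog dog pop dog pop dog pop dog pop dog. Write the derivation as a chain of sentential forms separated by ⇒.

S ⇒ Y pop dog ⇒ S pop dog ⇒ Y pop dog pop dog ⇒ S pop dog pop dog ⇒ Y pop dog pop dog pop dog ⇒ S pop dog pop dog pop dog ⇒ Y pop dog pop dog pop dog pop dog ⇒ Y dog pop dog pop dog pop dog pop dog ⇒ Y dog dog pop dog pop dog pop dog pop dog ⇒ Y dog dog dog pop dog pop dog pop dog pop dog ⇒ Y dog dog dog dog pop dog pop dog pop dog pop dog ⇒ Y dog dog dog dog dog pop dog pop dog pop dog pop dog ⇒ S dog dog dog dog dog pop dog pop dog pop dog pop dog ⇒ dog that dog dog dog dog dog pop dog pop dog pop dog pop dog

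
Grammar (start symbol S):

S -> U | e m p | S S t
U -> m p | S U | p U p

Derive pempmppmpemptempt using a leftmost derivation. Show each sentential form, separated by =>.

S => SSt => SStSt => UStSt => SUStSt => UUStSt => pUpUStSt => pSUpUStSt => pempUpUStSt => pempmppUStSt => pempmppmpStSt => pempmppmpemptSt => pempmppmpemptempt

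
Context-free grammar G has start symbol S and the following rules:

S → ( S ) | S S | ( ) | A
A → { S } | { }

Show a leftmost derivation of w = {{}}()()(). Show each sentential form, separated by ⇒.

S⇒SS⇒SSS⇒SSSS⇒ASSS⇒{S}SSS⇒{A}SSS⇒{{}}SSS⇒{{}}()SS⇒{{}}()()S⇒{{}}()()()

S ⇒ SS   [S → S S]
SS ⇒ SSS   [S → S S]
SSS ⇒ SSSS   [S → S S]
SSSS ⇒ ASSS   [S → A]
ASSS ⇒ {S}SSS   [A → { S }]
{S}SSS ⇒ {A}SSS   [S → A]
{A}SSS ⇒ {{}}SSS   [A → { }]
{{}}SSS ⇒ {{}}()SS   [S → ( )]
{{}}()SS ⇒ {{}}()()S   [S → ( )]
{{}}()()S ⇒ {{}}()()()   [S → ( )]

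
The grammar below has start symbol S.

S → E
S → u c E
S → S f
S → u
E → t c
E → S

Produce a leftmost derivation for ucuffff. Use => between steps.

S => Sf => Sff => ucEff => ucSff => ucSfff => ucSffff => ucuffff

S => Sf   [S → S f]
Sf => Sff   [S → S f]
Sff => ucEff   [S → u c E]
ucEff => ucSff   [E → S]
ucSff => ucSfff   [S → S f]
ucSfff => ucSffff   [S → S f]
ucSffff => ucuffff   [S → u]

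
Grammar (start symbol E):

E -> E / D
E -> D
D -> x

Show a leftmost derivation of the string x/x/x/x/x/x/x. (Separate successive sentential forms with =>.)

E => E/D   [E -> E / D]
E/D => E/D/D   [E -> E / D]
E/D/D => E/D/D/D   [E -> E / D]
E/D/D/D => E/D/D/D/D   [E -> E / D]
E/D/D/D/D => E/D/D/D/D/D   [E -> E / D]
E/D/D/D/D/D => E/D/D/D/D/D/D   [E -> E / D]
E/D/D/D/D/D/D => D/D/D/D/D/D/D   [E -> D]
D/D/D/D/D/D/D => x/D/D/D/D/D/D   [D -> x]
x/D/D/D/D/D/D => x/x/D/D/D/D/D   [D -> x]
x/x/D/D/D/D/D => x/x/x/D/D/D/D   [D -> x]
x/x/x/D/D/D/D => x/x/x/x/D/D/D   [D -> x]
x/x/x/x/D/D/D => x/x/x/x/x/D/D   [D -> x]
x/x/x/x/x/D/D => x/x/x/x/x/x/D   [D -> x]
x/x/x/x/x/x/D => x/x/x/x/x/x/x   [D -> x]

E => E/D => E/D/D => E/D/D/D => E/D/D/D/D => E/D/D/D/D/D => E/D/D/D/D/D/D => D/D/D/D/D/D/D => x/D/D/D/D/D/D => x/x/D/D/D/D/D => x/x/x/D/D/D/D => x/x/x/x/D/D/D => x/x/x/x/x/D/D => x/x/x/x/x/x/D => x/x/x/x/x/x/x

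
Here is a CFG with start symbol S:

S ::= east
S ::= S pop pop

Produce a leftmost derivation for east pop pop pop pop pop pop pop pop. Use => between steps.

S => S pop pop   [S ::= S pop pop]
S pop pop => S pop pop pop pop   [S ::= S pop pop]
S pop pop pop pop => S pop pop pop pop pop pop   [S ::= S pop pop]
S pop pop pop pop pop pop => S pop pop pop pop pop pop pop pop   [S ::= S pop pop]
S pop pop pop pop pop pop pop pop => east pop pop pop pop pop pop pop pop   [S ::= east]

S => S pop pop => S pop pop pop pop => S pop pop pop pop pop pop => S pop pop pop pop pop pop pop pop => east pop pop pop pop pop pop pop pop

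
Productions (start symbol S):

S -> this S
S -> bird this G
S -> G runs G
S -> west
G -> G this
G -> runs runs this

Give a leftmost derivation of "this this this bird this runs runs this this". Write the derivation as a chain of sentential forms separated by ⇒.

S ⇒ this S   [S -> this S]
this S ⇒ this this S   [S -> this S]
this this S ⇒ this this this S   [S -> this S]
this this this S ⇒ this this this bird this G   [S -> bird this G]
this this this bird this G ⇒ this this this bird this G this   [G -> G this]
this this this bird this G this ⇒ this this this bird this runs runs this this   [G -> runs runs this]

S ⇒ this S ⇒ this this S ⇒ this this this S ⇒ this this this bird this G ⇒ this this this bird this G this ⇒ this this this bird this runs runs this this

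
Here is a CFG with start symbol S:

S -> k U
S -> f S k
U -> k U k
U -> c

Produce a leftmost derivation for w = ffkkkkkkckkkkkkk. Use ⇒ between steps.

S⇒fSk⇒ffSkk⇒ffkUkk⇒ffkkUkkk⇒ffkkkUkkkk⇒ffkkkkUkkkkk⇒ffkkkkkUkkkkkk⇒ffkkkkkkUkkkkkkk⇒ffkkkkkkckkkkkkk

S ⇒ fSk   [S -> f S k]
fSk ⇒ ffSkk   [S -> f S k]
ffSkk ⇒ ffkUkk   [S -> k U]
ffkUkk ⇒ ffkkUkkk   [U -> k U k]
ffkkUkkk ⇒ ffkkkUkkkk   [U -> k U k]
ffkkkUkkkk ⇒ ffkkkkUkkkkk   [U -> k U k]
ffkkkkUkkkkk ⇒ ffkkkkkUkkkkkk   [U -> k U k]
ffkkkkkUkkkkkk ⇒ ffkkkkkkUkkkkkkk   [U -> k U k]
ffkkkkkkUkkkkkkk ⇒ ffkkkkkkckkkkkkk   [U -> c]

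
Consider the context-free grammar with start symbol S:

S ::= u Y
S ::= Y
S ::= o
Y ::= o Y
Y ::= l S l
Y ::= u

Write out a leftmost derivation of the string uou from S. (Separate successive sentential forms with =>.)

S => uY => uoY => uou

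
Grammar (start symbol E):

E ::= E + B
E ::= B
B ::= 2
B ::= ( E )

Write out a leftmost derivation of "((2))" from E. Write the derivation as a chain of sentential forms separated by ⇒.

E⇒B⇒(E)⇒(B)⇒((E))⇒((B))⇒((2))

E ⇒ B   [E ::= B]
B ⇒ (E)   [B ::= ( E )]
(E) ⇒ (B)   [E ::= B]
(B) ⇒ ((E))   [B ::= ( E )]
((E)) ⇒ ((B))   [E ::= B]
((B)) ⇒ ((2))   [B ::= 2]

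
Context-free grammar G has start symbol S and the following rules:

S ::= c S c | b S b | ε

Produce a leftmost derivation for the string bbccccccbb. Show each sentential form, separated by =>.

S=>bSb=>bbSbb=>bbcScbb=>bbccSccbb=>bbcccScccbb=>bbccccccbb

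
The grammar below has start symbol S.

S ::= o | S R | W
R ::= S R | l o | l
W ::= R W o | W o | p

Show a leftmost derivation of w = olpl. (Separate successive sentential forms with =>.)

S => SR   [S ::= S R]
SR => SRR   [S ::= S R]
SRR => oRR   [S ::= o]
oRR => olR   [R ::= l]
olR => olSR   [R ::= S R]
olSR => olWR   [S ::= W]
olWR => olpR   [W ::= p]
olpR => olpl   [R ::= l]

S=>SR=>SRR=>oRR=>olR=>olSR=>olWR=>olpR=>olpl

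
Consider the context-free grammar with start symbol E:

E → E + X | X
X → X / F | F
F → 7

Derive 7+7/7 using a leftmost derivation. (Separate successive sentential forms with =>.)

E => E+X   [E → E + X]
E+X => X+X   [E → X]
X+X => F+X   [X → F]
F+X => 7+X   [F → 7]
7+X => 7+X/F   [X → X / F]
7+X/F => 7+F/F   [X → F]
7+F/F => 7+7/F   [F → 7]
7+7/F => 7+7/7   [F → 7]

E => E+X => X+X => F+X => 7+X => 7+X/F => 7+F/F => 7+7/F => 7+7/7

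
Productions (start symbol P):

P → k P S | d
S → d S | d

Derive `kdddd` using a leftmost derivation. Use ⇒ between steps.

P ⇒ kPS ⇒ kdS ⇒ kddS ⇒ kdddS ⇒ kdddd

P ⇒ kPS   [P → k P S]
kPS ⇒ kdS   [P → d]
kdS ⇒ kddS   [S → d S]
kddS ⇒ kdddS   [S → d S]
kdddS ⇒ kdddd   [S → d]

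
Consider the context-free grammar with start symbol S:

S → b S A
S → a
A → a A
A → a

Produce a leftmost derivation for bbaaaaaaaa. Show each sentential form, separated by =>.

S => bSA => bbSAA => bbaAA => bbaaAA => bbaaaA => bbaaaaA => bbaaaaaA => bbaaaaaaA => bbaaaaaaaA => bbaaaaaaaa

S => bSA   [S → b S A]
bSA => bbSAA   [S → b S A]
bbSAA => bbaAA   [S → a]
bbaAA => bbaaAA   [A → a A]
bbaaAA => bbaaaA   [A → a]
bbaaaA => bbaaaaA   [A → a A]
bbaaaaA => bbaaaaaA   [A → a A]
bbaaaaaA => bbaaaaaaA   [A → a A]
bbaaaaaaA => bbaaaaaaaA   [A → a A]
bbaaaaaaaA => bbaaaaaaaa   [A → a]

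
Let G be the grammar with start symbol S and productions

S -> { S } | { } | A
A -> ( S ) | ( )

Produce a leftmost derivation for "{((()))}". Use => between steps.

S => {S}   [S -> { S }]
{S} => {A}   [S -> A]
{A} => {(S)}   [A -> ( S )]
{(S)} => {(A)}   [S -> A]
{(A)} => {((S))}   [A -> ( S )]
{((S))} => {((A))}   [S -> A]
{((A))} => {((()))}   [A -> ( )]

S => {S} => {A} => {(S)} => {(A)} => {((S))} => {((A))} => {((()))}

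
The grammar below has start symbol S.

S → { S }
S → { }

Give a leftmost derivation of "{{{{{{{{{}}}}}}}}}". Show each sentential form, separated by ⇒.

S ⇒ {S} ⇒ {{S}} ⇒ {{{S}}} ⇒ {{{{S}}}} ⇒ {{{{{S}}}}} ⇒ {{{{{{S}}}}}} ⇒ {{{{{{{S}}}}}}} ⇒ {{{{{{{{S}}}}}}}} ⇒ {{{{{{{{{}}}}}}}}}

S ⇒ {S}   [S → { S }]
{S} ⇒ {{S}}   [S → { S }]
{{S}} ⇒ {{{S}}}   [S → { S }]
{{{S}}} ⇒ {{{{S}}}}   [S → { S }]
{{{{S}}}} ⇒ {{{{{S}}}}}   [S → { S }]
{{{{{S}}}}} ⇒ {{{{{{S}}}}}}   [S → { S }]
{{{{{{S}}}}}} ⇒ {{{{{{{S}}}}}}}   [S → { S }]
{{{{{{{S}}}}}}} ⇒ {{{{{{{{S}}}}}}}}   [S → { S }]
{{{{{{{{S}}}}}}}} ⇒ {{{{{{{{{}}}}}}}}}   [S → { }]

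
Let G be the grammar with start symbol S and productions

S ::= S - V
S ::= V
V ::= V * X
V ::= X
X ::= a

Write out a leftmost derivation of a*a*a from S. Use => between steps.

S => V => V*X => V*X*X => X*X*X => a*X*X => a*a*X => a*a*a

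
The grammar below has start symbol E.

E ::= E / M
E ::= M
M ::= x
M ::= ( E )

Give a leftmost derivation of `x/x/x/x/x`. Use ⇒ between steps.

E ⇒ E/M ⇒ E/M/M ⇒ E/M/M/M ⇒ E/M/M/M/M ⇒ M/M/M/M/M ⇒ x/M/M/M/M ⇒ x/x/M/M/M ⇒ x/x/x/M/M ⇒ x/x/x/x/M ⇒ x/x/x/x/x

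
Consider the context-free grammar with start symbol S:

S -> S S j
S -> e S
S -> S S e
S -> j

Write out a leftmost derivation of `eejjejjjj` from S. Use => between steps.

S=>SSj=>SSjSj=>eSSjSj=>eeSSjSj=>eeSSeSjSj=>eejSeSjSj=>eejjeSjSj=>eejjejjSj=>eejjejjjj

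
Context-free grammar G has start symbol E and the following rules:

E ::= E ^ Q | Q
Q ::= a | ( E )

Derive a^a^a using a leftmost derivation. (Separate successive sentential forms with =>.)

E=>E^Q=>E^Q^Q=>Q^Q^Q=>a^Q^Q=>a^a^Q=>a^a^a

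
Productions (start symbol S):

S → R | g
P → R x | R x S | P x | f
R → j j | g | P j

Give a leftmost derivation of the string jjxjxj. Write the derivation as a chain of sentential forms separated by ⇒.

S ⇒ R   [S → R]
R ⇒ Pj   [R → P j]
Pj ⇒ Rxj   [P → R x]
Rxj ⇒ Pjxj   [R → P j]
Pjxj ⇒ Rxjxj   [P → R x]
Rxjxj ⇒ jjxjxj   [R → j j]

S ⇒ R ⇒ Pj ⇒ Rxj ⇒ Pjxj ⇒ Rxjxj ⇒ jjxjxj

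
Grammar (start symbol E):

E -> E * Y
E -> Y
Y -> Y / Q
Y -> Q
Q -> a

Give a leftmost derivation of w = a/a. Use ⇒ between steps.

E ⇒ Y   [E -> Y]
Y ⇒ Y/Q   [Y -> Y / Q]
Y/Q ⇒ Q/Q   [Y -> Q]
Q/Q ⇒ a/Q   [Q -> a]
a/Q ⇒ a/a   [Q -> a]

E ⇒ Y ⇒ Y/Q ⇒ Q/Q ⇒ a/Q ⇒ a/a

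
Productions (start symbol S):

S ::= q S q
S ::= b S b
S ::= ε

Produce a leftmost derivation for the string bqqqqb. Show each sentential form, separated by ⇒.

S ⇒ bSb   [S ::= b S b]
bSb ⇒ bqSqb   [S ::= q S q]
bqSqb ⇒ bqqSqqb   [S ::= q S q]
bqqSqqb ⇒ bqqqqb   [S ::= ε]

S ⇒ bSb ⇒ bqSqb ⇒ bqqSqqb ⇒ bqqqqb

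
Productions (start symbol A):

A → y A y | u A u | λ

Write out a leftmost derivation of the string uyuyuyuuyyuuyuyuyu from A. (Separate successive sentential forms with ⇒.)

A ⇒ uAu   [A → u A u]
uAu ⇒ uyAyu   [A → y A y]
uyAyu ⇒ uyuAuyu   [A → u A u]
uyuAuyu ⇒ uyuyAyuyu   [A → y A y]
uyuyAyuyu ⇒ uyuyuAuyuyu   [A → u A u]
uyuyuAuyuyu ⇒ uyuyuyAyuyuyu   [A → y A y]
uyuyuyAyuyuyu ⇒ uyuyuyuAuyuyuyu   [A → u A u]
uyuyuyuAuyuyuyu ⇒ uyuyuyuuAuuyuyuyu   [A → u A u]
uyuyuyuuAuuyuyuyu ⇒ uyuyuyuuyAyuuyuyuyu   [A → y A y]
uyuyuyuuyAyuuyuyuyu ⇒ uyuyuyuuyyuuyuyuyu   [A → λ]

A ⇒ uAu ⇒ uyAyu ⇒ uyuAuyu ⇒ uyuyAyuyu ⇒ uyuyuAuyuyu ⇒ uyuyuyAyuyuyu ⇒ uyuyuyuAuyuyuyu ⇒ uyuyuyuuAuuyuyuyu ⇒ uyuyuyuuyAyuuyuyuyu ⇒ uyuyuyuuyyuuyuyuyu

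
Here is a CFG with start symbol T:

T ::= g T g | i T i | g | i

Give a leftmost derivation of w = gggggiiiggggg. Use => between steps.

T=>gTg=>ggTgg=>gggTggg=>ggggTgggg=>gggggTggggg=>gggggiTiggggg=>gggggiiiggggg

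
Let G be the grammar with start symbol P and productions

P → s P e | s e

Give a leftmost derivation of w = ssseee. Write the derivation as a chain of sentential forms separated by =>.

P => sPe => ssPee => ssseee

P => sPe   [P → s P e]
sPe => ssPee   [P → s P e]
ssPee => ssseee   [P → s e]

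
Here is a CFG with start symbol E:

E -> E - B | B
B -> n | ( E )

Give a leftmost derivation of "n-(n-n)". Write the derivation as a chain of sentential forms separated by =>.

E => E-B   [E -> E - B]
E-B => B-B   [E -> B]
B-B => n-B   [B -> n]
n-B => n-(E)   [B -> ( E )]
n-(E) => n-(E-B)   [E -> E - B]
n-(E-B) => n-(B-B)   [E -> B]
n-(B-B) => n-(n-B)   [B -> n]
n-(n-B) => n-(n-n)   [B -> n]

E => E-B => B-B => n-B => n-(E) => n-(E-B) => n-(B-B) => n-(n-B) => n-(n-n)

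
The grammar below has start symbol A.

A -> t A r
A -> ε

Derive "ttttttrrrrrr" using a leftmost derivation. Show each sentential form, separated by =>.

A => tAr   [A -> t A r]
tAr => ttArr   [A -> t A r]
ttArr => tttArrr   [A -> t A r]
tttArrr => ttttArrrr   [A -> t A r]
ttttArrrr => tttttArrrrr   [A -> t A r]
tttttArrrrr => ttttttArrrrrr   [A -> t A r]
ttttttArrrrrr => ttttttrrrrrr   [A -> ε]

A=>tAr=>ttArr=>tttArrr=>ttttArrrr=>tttttArrrrr=>ttttttArrrrrr=>ttttttrrrrrr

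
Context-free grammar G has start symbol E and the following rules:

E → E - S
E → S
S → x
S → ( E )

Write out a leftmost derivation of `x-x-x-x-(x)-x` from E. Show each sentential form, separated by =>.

E => E-S   [E → E - S]
E-S => E-S-S   [E → E - S]
E-S-S => E-S-S-S   [E → E - S]
E-S-S-S => E-S-S-S-S   [E → E - S]
E-S-S-S-S => E-S-S-S-S-S   [E → E - S]
E-S-S-S-S-S => S-S-S-S-S-S   [E → S]
S-S-S-S-S-S => x-S-S-S-S-S   [S → x]
x-S-S-S-S-S => x-x-S-S-S-S   [S → x]
x-x-S-S-S-S => x-x-x-S-S-S   [S → x]
x-x-x-S-S-S => x-x-x-x-S-S   [S → x]
x-x-x-x-S-S => x-x-x-x-(E)-S   [S → ( E )]
x-x-x-x-(E)-S => x-x-x-x-(S)-S   [E → S]
x-x-x-x-(S)-S => x-x-x-x-(x)-S   [S → x]
x-x-x-x-(x)-S => x-x-x-x-(x)-x   [S → x]

E=>E-S=>E-S-S=>E-S-S-S=>E-S-S-S-S=>E-S-S-S-S-S=>S-S-S-S-S-S=>x-S-S-S-S-S=>x-x-S-S-S-S=>x-x-x-S-S-S=>x-x-x-x-S-S=>x-x-x-x-(E)-S=>x-x-x-x-(S)-S=>x-x-x-x-(x)-S=>x-x-x-x-(x)-x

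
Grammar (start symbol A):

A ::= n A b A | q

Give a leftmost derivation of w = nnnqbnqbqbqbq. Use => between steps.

A => nAbA => nnAbAbA => nnnAbAbAbA => nnnqbAbAbA => nnnqbnAbAbAbA => nnnqbnqbAbAbA => nnnqbnqbqbAbA => nnnqbnqbqbqbA => nnnqbnqbqbqbq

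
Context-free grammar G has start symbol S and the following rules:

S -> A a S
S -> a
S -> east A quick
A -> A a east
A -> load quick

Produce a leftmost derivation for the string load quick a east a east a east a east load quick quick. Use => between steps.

S => A a S   [S -> A a S]
A a S => A a east a S   [A -> A a east]
A a east a S => A a east a east a S   [A -> A a east]
A a east a east a S => A a east a east a east a S   [A -> A a east]
A a east a east a east a S => load quick a east a east a east a S   [A -> load quick]
load quick a east a east a east a S => load quick a east a east a east a east A quick   [S -> east A quick]
load quick a east a east a east a east A quick => load quick a east a east a east a east load quick quick   [A -> load quick]

S => A a S => A a east a S => A a east a east a S => A a east a east a east a S => load quick a east a east a east a S => load quick a east a east a east a east A quick => load quick a east a east a east a east load quick quick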